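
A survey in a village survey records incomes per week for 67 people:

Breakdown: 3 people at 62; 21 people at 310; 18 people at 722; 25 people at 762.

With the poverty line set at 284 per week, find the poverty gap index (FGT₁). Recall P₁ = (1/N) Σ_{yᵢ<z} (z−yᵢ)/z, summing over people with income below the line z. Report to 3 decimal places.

Below z: 3×62 (q = 3 of N = 67).
Normalized shortfalls: (284−62)/284 = 0.7817 (×3).
Sum of shortfalls = 2.345070; P₁ averages over all N: 2.345070 / 67 = 0.035.

0.035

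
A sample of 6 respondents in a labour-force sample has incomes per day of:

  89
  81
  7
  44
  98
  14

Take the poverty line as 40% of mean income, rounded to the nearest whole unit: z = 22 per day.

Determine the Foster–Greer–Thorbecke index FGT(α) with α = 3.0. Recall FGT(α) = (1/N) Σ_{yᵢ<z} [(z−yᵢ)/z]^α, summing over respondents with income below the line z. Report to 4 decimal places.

Incomes under z: 7, 14 (q = 2 of N = 6).
Shortfall ratios: (22−7)/22 = 0.6818; (22−14)/22 = 0.3636.
Raised to α = 3.0: 0.31696; 0.04808.
Sum = 0.365045; FGT(3.0) = 0.365045 / 6 = 0.0608.

0.0608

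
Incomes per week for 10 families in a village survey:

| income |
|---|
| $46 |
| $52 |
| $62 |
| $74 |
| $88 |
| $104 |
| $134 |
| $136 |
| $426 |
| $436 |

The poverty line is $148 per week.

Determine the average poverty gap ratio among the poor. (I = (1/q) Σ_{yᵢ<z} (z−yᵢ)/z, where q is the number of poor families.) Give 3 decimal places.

0.412

Below the line: $46, $52, $62, $74, $88, $104, $134, $136 (q = 8 of N = 10).
Shortfall ratios (z−y)/z: 0.6892, 0.6486, 0.5811, 0.5000, 0.4054, 0.2973, 0.0946, 0.0811; sum = 3.297297.
The income-gap ratio divides by q (the poor only): 3.297297 / 8 = 0.412.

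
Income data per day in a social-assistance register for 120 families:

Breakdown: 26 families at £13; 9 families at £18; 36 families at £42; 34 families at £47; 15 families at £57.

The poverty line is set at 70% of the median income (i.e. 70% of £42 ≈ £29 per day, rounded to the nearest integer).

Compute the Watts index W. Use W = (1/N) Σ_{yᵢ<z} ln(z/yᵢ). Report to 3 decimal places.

Poor units: 26×£13, 9×£18 (q = 35 of N = 120).
ln(z/y) terms: ln(29/13) = 0.8023 (×26); ln(29/18) = 0.4769 (×9).
W = 25.153325 / 120 = 0.210.

0.210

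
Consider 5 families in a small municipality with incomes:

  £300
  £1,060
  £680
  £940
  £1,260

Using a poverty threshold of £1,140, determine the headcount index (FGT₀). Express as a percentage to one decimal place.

80.0%

4 of the 5 families have income below £1,140.
H = 4/5 = 80.0%.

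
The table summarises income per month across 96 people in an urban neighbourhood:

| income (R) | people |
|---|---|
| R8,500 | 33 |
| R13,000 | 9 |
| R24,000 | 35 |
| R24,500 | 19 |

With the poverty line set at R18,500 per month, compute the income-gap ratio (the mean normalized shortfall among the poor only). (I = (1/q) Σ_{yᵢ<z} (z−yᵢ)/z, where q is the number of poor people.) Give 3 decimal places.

Below z: 33×R8,500, 9×R13,000 (q = 42 of N = 96).
Shortfall ratios (z−y)/z: 0.5405 (×33), 0.2973 (×9); sum = 20.513514.
The income-gap ratio divides by q (the poor only): 20.513514 / 42 = 0.488.

0.488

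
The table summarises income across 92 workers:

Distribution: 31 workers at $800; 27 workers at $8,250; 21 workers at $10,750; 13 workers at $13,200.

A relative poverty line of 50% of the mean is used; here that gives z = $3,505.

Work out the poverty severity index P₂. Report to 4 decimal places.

Below z: 31×$800 (q = 31 of N = 92).
Gap ratios (z−y)/z: (3505−800)/3505 = 0.7718 (×31).
Squared: 0.5956 (×31).
Sum = 18.463762; P₂ = 18.463762 / 92 = 0.2007.

0.2007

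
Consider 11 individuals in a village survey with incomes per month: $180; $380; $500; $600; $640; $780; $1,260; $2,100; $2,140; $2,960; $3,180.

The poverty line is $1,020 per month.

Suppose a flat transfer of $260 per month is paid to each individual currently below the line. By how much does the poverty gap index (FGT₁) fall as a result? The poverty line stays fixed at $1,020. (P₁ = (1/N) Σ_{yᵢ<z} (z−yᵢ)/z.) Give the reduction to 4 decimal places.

Before: below the line — $180, $380, $500, $600, $640, $780; poverty gap index (FGT₁) = 0.270945.
After the $260 transfer: below the line — $440, $640, $760, $860, $900; poverty gap index (FGT₁) = 0.133690.
Reduction = 0.270945 − 0.133690 = 0.1373.

0.1373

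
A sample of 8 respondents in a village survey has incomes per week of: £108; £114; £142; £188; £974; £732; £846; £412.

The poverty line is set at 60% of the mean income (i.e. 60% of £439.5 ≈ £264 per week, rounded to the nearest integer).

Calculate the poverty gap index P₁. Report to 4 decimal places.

Below z: £108, £114, £142, £188 (q = 4 of N = 8).
Normalized shortfalls: (264−108)/264 = 0.5909; (264−114)/264 = 0.5682; (264−142)/264 = 0.4621; (264−188)/264 = 0.2879.
Σ = 1.909091. Dividing by the full population N = 8 gives P₁ = 0.2386.

0.2386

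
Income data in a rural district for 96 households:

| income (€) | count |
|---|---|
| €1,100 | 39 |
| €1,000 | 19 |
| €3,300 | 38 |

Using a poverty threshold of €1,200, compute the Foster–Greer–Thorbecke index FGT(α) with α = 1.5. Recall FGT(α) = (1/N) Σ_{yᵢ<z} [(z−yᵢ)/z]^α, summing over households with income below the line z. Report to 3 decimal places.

0.023

Below z: 19×€1,000, 39×€1,100 (q = 58 of N = 96).
Normalized shortfalls: (1200−1000)/1200 = 0.1667 (×19); (1200−1100)/1200 = 0.0833 (×39).
Raised to α = 1.5: 0.06804 (×19); 0.02406 (×39).
Sum = 2.230980; FGT(1.5) = 2.230980 / 96 = 0.023.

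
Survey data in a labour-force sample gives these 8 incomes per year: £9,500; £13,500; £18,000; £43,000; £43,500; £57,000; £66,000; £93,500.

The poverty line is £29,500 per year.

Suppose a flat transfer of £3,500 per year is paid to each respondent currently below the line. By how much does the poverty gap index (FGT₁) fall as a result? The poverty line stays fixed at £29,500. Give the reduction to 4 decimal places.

Before: below the line — £9,500, £13,500, £18,000; poverty gap index (FGT₁) = 0.201271.
After the £3,500 transfer: below the line — £13,000, £17,000, £21,500; poverty gap index (FGT₁) = 0.156780.
Reduction = 0.201271 − 0.156780 = 0.0445.

0.0445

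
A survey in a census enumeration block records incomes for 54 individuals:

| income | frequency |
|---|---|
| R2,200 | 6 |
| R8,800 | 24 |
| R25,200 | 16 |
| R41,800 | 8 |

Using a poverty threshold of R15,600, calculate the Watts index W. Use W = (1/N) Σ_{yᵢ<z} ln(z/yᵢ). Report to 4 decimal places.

0.4721

Below z: 6×R2,200, 24×R8,800 (q = 30 of N = 54).
Log gaps: ln(15600/2200) = 1.9588 (×6); ln(15600/8800) = 0.5725 (×24).
W = 25.493342 / 54 = 0.4721.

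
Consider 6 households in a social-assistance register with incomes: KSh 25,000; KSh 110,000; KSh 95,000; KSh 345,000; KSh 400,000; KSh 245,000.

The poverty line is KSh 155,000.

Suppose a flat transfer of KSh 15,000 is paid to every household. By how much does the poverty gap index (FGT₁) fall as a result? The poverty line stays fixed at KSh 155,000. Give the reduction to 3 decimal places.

0.048

Before: below the line — KSh 25,000, KSh 95,000, KSh 110,000; poverty gap index (FGT₁) = 0.25269.
After the KSh 15,000 transfer: below the line — KSh 40,000, KSh 110,000, KSh 125,000; poverty gap index (FGT₁) = 0.20430.
Reduction = 0.25269 − 0.20430 = 0.048.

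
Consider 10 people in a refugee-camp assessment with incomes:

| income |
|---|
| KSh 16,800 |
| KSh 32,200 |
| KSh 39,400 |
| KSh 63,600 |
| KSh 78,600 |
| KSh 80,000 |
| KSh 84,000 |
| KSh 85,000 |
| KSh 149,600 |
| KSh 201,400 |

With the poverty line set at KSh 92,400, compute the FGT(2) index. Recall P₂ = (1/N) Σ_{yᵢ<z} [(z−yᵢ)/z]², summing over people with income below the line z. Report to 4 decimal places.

Incomes under z: KSh 16,800, KSh 32,200, KSh 39,400, KSh 63,600, KSh 78,600, KSh 80,000, KSh 84,000, KSh 85,000 (q = 8 of N = 10).
Normalized shortfalls: (92400−16800)/92400 = 0.8182; (92400−32200)/92400 = 0.6515; (92400−39400)/92400 = 0.5736; (92400−63600)/92400 = 0.3117; (92400−78600)/92400 = 0.1494; (92400−80000)/92400 = 0.1342; (92400−84000)/92400 = 0.0909; (92400−85000)/92400 = 0.0801.
Squared: 0.6694; 0.4245; 0.3290; 0.0971; 0.0223; 0.0180; 0.0083; 0.0064.
Sum = 1.575045; P₂ = 1.575045 / 10 = 0.1575.

0.1575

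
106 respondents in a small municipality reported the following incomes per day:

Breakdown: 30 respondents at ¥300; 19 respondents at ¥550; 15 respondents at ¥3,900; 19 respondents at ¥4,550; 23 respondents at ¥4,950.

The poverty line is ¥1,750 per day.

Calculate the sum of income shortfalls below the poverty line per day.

Incomes under z: 30×¥300, 19×¥550 (q = 49 of N = 106).
Individual gaps: 30×(1750−300) = 43500; 19×(1750−550) = 22800.
Aggregate gap = ¥66,300.

¥66,300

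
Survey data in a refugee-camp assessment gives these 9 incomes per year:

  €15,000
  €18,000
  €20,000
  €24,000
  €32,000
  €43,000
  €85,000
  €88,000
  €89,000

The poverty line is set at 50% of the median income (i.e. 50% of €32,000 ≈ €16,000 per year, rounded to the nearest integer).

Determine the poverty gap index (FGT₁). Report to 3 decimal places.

Below z: €15,000 (q = 1 of N = 9).
Shortfall ratios: (16000−15000)/16000 = 0.0625.
Sum of shortfalls = 0.062500; P₁ averages over all N: 0.062500 / 9 = 0.007.

0.007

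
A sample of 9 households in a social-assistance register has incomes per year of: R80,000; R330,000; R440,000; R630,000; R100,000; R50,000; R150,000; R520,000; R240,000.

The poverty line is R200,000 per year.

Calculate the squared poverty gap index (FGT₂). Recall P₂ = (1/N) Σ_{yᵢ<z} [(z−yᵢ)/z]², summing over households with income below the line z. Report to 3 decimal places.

0.137

Below the line: R50,000, R80,000, R100,000, R150,000 (q = 4 of N = 9).
Shortfall ratios: (200000−50000)/200000 = 0.7500; (200000−80000)/200000 = 0.6000; (200000−100000)/200000 = 0.5000; (200000−150000)/200000 = 0.2500.
Squared: 0.5625; 0.3600; 0.2500; 0.0625.
Sum = 1.235000; P₂ = 1.235000 / 9 = 0.137.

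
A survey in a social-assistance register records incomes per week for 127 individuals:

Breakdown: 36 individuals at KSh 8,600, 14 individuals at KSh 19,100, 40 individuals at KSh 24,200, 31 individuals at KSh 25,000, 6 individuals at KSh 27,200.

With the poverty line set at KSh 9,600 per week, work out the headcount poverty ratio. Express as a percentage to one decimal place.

28.3%

36 of the 127 individuals have income below KSh 9,600.
H = 36/127 = 28.3%.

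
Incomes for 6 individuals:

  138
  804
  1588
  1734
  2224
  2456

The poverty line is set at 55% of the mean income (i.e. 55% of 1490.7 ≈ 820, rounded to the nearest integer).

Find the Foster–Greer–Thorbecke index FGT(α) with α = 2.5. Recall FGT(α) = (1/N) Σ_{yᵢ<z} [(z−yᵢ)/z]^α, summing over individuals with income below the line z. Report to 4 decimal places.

Below z: 138, 804 (q = 2 of N = 6).
Normalized shortfalls: (820−138)/820 = 0.8317; (820−804)/820 = 0.0195.
Raised to α = 2.5: 0.63085; 0.00005.
Sum = 0.630903; FGT(2.5) = 0.630903 / 6 = 0.1052.

0.1052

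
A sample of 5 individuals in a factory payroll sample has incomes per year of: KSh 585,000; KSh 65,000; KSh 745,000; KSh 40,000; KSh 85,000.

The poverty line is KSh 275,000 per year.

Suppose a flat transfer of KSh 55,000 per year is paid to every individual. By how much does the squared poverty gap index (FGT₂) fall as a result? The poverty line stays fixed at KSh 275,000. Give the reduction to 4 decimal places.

Before: below the line — KSh 40,000, KSh 65,000, KSh 85,000; squared poverty gap index (FGT₂) = 0.358149.
After the KSh 55,000 transfer: below the line — KSh 95,000, KSh 120,000, KSh 140,000; squared poverty gap index (FGT₂) = 0.197421.
Reduction = 0.358149 − 0.197421 = 0.1607.

0.1607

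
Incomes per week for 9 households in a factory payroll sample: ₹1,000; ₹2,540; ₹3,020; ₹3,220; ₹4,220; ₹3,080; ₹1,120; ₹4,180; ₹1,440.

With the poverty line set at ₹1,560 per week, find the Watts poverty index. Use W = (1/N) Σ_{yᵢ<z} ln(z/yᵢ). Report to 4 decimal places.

0.0951

Below z: ₹1,000, ₹1,120, ₹1,440 (q = 3 of N = 9).
Log gaps: ln(1560/1000) = 0.4447; ln(1560/1120) = 0.3314; ln(1560/1440) = 0.0800.
W = 0.856086 / 9 = 0.0951.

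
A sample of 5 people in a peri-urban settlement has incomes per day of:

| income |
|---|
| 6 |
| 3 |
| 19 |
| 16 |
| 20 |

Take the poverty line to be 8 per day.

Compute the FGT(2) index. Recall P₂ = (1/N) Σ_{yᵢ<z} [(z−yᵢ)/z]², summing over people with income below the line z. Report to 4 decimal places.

Below z: 3, 6 (q = 2 of N = 5).
Normalized shortfalls: (8−3)/8 = 0.6250; (8−6)/8 = 0.2500.
Squared: 0.3906; 0.0625.
Sum = 0.453125; P₂ = 0.453125 / 5 = 0.0906.

0.0906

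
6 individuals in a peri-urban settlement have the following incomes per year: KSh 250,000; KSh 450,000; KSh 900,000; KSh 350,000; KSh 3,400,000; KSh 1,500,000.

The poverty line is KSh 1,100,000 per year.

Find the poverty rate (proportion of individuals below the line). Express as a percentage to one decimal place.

66.7%

4 of the 6 individuals have income below KSh 1,100,000.
H = 4/6 = 66.7%.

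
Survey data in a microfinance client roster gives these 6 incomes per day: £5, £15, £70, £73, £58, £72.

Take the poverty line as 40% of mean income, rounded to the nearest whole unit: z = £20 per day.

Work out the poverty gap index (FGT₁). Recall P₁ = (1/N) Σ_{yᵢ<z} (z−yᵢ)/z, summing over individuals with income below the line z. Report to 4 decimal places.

Poor units: £5, £15 (q = 2 of N = 6).
Gap ratios (z−y)/z: (20−5)/20 = 0.7500; (20−15)/20 = 0.2500.
Sum of shortfalls = 1.000000; P₁ averages over all N: 1.000000 / 6 = 0.1667.

0.1667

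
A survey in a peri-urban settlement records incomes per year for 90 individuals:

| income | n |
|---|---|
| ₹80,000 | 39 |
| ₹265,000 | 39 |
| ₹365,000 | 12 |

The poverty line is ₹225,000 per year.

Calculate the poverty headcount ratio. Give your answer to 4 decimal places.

0.4333

39 of the 90 individuals have income below ₹225,000.
H = 39/90 = 0.4333.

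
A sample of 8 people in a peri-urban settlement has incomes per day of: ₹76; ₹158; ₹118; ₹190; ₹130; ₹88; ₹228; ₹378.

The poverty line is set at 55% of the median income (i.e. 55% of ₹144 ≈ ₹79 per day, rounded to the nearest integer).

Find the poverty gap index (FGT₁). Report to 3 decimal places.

Below z: ₹76 (q = 1 of N = 8).
Gap ratios (z−y)/z: (79−76)/79 = 0.0380.
Sum of shortfalls = 0.037975; P₁ averages over all N: 0.037975 / 8 = 0.005.

0.005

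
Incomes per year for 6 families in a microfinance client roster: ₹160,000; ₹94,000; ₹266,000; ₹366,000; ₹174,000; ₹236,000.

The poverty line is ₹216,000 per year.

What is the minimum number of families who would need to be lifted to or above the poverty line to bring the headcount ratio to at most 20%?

2

Currently q = 3 of N = 6 are below the line (H = 0.500).
A headcount ratio of at most 20% allows at most ⌊0.20 × 6⌋ = 1 poor families.
So at least 3 − 1 = 2 must be lifted.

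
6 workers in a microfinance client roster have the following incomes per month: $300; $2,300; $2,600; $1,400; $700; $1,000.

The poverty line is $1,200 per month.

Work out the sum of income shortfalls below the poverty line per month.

Below z: $300, $700, $1,000 (q = 3 of N = 6).
Individual gaps: 1200−300 = 900; 1200−700 = 500; 1200−1000 = 200.
Aggregate gap = $1,600.

$1,600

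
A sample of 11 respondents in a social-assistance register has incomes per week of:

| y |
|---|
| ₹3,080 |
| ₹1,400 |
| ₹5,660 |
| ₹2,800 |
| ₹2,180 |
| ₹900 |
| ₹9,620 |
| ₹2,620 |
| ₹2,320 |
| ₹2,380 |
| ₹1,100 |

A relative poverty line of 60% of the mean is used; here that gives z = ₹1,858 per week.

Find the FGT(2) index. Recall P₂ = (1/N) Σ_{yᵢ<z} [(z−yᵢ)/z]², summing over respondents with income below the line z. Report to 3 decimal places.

0.045

Below the line: ₹900, ₹1,100, ₹1,400 (q = 3 of N = 11).
Shortfall ratios: (1858−900)/1858 = 0.5156; (1858−1100)/1858 = 0.4080; (1858−1400)/1858 = 0.2465.
Squared: 0.2659; 0.1664; 0.0608.
Sum = 0.493051; P₂ = 0.493051 / 11 = 0.045.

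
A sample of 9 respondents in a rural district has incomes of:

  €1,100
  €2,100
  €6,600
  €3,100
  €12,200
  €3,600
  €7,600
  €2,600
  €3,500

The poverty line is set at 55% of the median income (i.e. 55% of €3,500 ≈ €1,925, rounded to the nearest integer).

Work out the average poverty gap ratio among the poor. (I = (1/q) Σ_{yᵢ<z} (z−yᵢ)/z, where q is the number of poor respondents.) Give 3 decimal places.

0.429

Poor units: €1,100 (q = 1 of N = 9).
Shortfall ratios (z−y)/z: 0.4286; sum = 0.428571.
The income-gap ratio divides by q (the poor only): 0.428571 / 1 = 0.429.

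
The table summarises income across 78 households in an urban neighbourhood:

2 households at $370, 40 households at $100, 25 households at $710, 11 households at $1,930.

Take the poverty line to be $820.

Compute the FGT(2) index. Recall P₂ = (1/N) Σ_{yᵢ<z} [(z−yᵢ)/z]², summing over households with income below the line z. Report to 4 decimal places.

Below the line: 40×$100, 2×$370, 25×$710 (q = 67 of N = 78).
Shortfall ratios: (820−100)/820 = 0.8780 (×40); (820−370)/820 = 0.5488 (×2); (820−710)/820 = 0.1341 (×25).
Squared: 0.7710 (×40); 0.3012 (×2); 0.0180 (×25).
Sum = 31.890988; P₂ = 31.890988 / 78 = 0.4089.

0.4089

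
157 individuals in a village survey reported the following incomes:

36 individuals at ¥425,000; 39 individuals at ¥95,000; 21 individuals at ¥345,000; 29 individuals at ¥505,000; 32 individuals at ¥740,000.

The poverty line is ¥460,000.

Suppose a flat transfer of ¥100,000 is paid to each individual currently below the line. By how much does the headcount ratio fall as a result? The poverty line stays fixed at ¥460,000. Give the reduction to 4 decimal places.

0.2293

Before: below the line — 39×¥95,000, 21×¥345,000, 36×¥425,000; headcount ratio = 0.611465.
After the ¥100,000 transfer: below the line — 39×¥195,000, 21×¥445,000; headcount ratio = 0.382166.
Reduction = 0.611465 − 0.382166 = 0.2293.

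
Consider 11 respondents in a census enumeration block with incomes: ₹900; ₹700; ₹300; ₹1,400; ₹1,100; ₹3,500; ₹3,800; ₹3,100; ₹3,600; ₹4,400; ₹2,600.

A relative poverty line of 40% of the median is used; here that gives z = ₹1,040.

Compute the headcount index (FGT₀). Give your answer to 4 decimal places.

3 of the 11 respondents have income below ₹1,040.
H = 3/11 = 0.2727.

0.2727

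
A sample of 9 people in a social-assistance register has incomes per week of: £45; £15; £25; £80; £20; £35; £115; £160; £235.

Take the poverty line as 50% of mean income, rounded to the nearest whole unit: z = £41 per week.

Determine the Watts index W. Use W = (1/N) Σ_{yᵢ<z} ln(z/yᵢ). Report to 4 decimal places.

0.2640

Below the line: £15, £20, £25, £35 (q = 4 of N = 9).
ln(z/y) terms: ln(41/15) = 1.0055; ln(41/20) = 0.7178; ln(41/25) = 0.4947; ln(41/35) = 0.1582.
W = 2.376282 / 9 = 0.2640.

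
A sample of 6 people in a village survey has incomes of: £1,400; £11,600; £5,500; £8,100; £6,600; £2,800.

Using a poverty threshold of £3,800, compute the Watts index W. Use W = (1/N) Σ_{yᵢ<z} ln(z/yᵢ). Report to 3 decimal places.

Incomes under z: £1,400, £2,800 (q = 2 of N = 6).
Log shortfalls: ln(3800/1400) = 0.9985; ln(3800/2800) = 0.3054.
W = 1.303910 / 6 = 0.217.

0.217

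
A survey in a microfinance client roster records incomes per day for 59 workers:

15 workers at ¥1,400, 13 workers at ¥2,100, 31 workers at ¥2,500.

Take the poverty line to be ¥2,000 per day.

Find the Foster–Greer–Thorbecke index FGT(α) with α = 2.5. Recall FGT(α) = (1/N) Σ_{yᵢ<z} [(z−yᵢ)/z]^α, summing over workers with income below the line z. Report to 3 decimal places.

Incomes under z: 15×¥1,400 (q = 15 of N = 59).
Relative gaps: (2000−1400)/2000 = 0.3000 (×15).
Raised to α = 2.5: 0.04930 (×15).
Sum = 0.739425; FGT(2.5) = 0.739425 / 59 = 0.013.

0.013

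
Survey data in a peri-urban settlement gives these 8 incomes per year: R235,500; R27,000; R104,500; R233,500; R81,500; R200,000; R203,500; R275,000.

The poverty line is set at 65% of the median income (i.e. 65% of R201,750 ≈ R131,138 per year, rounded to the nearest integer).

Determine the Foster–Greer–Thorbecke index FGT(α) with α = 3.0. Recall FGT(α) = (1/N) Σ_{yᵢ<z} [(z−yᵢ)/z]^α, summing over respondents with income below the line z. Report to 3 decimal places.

Below the line: R27,000, R81,500, R104,500 (q = 3 of N = 8).
Shortfall ratios: (131138−27000)/131138 = 0.7941; (131138−81500)/131138 = 0.3785; (131138−104500)/131138 = 0.2031.
Raised to α = 3.0: 0.50077; 0.05423; 0.00838.
Sum = 0.563388; FGT(3.0) = 0.563388 / 8 = 0.070.

0.070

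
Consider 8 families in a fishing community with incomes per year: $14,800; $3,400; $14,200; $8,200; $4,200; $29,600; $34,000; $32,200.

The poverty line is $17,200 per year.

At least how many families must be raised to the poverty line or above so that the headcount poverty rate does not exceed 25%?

Currently q = 5 of N = 8 are below the line (H = 0.625).
A headcount ratio of at most 25% allows at most ⌊0.25 × 8⌋ = 2 poor families.
So at least 5 − 2 = 3 must be lifted.

3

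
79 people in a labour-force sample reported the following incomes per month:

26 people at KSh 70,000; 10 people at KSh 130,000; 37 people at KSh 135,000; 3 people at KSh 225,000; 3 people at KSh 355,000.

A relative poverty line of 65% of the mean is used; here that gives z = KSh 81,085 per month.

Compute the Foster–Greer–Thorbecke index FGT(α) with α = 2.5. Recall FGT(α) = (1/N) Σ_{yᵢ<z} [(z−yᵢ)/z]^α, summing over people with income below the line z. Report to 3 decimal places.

Incomes under z: 26×KSh 70,000 (q = 26 of N = 79).
Shortfall ratios: (81085−70000)/81085 = 0.1367 (×26).
Raised to α = 2.5: 0.00691 (×26).
Sum = 0.179664; FGT(2.5) = 0.179664 / 79 = 0.002.

0.002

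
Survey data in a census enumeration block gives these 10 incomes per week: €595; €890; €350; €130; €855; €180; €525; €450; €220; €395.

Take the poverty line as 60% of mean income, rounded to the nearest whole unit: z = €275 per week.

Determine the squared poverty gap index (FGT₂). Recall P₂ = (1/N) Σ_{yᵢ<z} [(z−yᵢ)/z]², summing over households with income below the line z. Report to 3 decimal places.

Incomes under z: €130, €180, €220 (q = 3 of N = 10).
Shortfall ratios: (275−130)/275 = 0.5273; (275−180)/275 = 0.3455; (275−220)/275 = 0.2000.
Squared: 0.2780; 0.1193; 0.0400.
Sum = 0.437355; P₂ = 0.437355 / 10 = 0.044.

0.044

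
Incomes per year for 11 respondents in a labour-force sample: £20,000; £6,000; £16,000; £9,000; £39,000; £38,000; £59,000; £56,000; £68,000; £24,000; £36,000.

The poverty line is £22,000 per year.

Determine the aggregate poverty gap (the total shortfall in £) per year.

Below z: £6,000, £9,000, £16,000, £20,000 (q = 4 of N = 11).
Individual gaps: 22000−6000 = 16000; 22000−9000 = 13000; 22000−16000 = 6000; 22000−20000 = 2000.
Aggregate gap = £37,000.

£37,000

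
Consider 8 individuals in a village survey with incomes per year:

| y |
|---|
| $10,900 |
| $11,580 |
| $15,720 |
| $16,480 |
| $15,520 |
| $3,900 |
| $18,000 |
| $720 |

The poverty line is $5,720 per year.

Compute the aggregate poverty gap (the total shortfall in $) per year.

Poor units: $720, $3,900 (q = 2 of N = 8).
Individual gaps: 5720−720 = 5000; 5720−3900 = 1820.
Aggregate gap = $6,820.

$6,820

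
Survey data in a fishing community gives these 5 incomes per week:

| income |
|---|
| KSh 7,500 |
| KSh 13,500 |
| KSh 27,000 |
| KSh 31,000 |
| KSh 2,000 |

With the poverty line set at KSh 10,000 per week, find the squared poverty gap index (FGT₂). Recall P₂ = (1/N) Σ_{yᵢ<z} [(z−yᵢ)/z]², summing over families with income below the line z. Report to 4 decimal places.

Below the line: KSh 2,000, KSh 7,500 (q = 2 of N = 5).
Shortfall ratios: (10000−2000)/10000 = 0.8000; (10000−7500)/10000 = 0.2500.
Squared: 0.6400; 0.0625.
Sum = 0.702500; P₂ = 0.702500 / 5 = 0.1405.

0.1405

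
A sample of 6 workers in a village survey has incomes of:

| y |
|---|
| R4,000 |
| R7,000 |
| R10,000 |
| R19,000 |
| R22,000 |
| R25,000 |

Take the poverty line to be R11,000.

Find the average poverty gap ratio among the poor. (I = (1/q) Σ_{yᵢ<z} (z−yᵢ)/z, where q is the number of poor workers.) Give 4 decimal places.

0.3636

Incomes under z: R4,000, R7,000, R10,000 (q = 3 of N = 6).
Shortfall ratios (z−y)/z: 0.6364, 0.3636, 0.0909; sum = 1.090909.
The income-gap ratio divides by q (the poor only): 1.090909 / 3 = 0.3636.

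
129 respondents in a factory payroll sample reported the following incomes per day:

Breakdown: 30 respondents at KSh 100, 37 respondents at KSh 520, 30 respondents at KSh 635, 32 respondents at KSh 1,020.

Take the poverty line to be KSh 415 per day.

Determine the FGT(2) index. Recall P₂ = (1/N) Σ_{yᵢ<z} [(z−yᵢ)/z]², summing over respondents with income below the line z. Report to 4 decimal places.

Below the line: 30×KSh 100 (q = 30 of N = 129).
Relative gaps: (415−100)/415 = 0.7590 (×30).
Squared: 0.5761 (×30).
Sum = 17.284076; P₂ = 17.284076 / 129 = 0.1340.

0.1340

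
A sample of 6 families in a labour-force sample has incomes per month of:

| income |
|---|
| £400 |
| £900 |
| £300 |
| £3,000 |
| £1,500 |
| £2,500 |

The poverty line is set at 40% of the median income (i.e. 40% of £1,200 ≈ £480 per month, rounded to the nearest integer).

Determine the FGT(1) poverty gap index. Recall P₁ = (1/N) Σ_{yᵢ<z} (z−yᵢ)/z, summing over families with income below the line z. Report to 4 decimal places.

0.0903

Below z: £300, £400 (q = 2 of N = 6).
Shortfall ratios: (480−300)/480 = 0.3750; (480−400)/480 = 0.1667.
Σ = 0.541667. Dividing by the full population N = 6 gives P₁ = 0.0903.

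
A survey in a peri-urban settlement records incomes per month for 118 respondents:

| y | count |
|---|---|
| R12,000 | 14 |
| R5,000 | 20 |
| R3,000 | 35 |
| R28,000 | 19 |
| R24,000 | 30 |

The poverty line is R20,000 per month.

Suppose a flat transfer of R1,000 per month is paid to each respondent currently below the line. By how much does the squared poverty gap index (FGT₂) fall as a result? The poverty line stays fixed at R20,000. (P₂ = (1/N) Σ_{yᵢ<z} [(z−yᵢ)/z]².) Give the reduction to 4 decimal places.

Before: below the line — 35×R3,000, 20×R5,000, 14×R12,000; squared poverty gap index (FGT₂) = 0.328623.
After the R1,000 transfer: below the line — 35×R4,000, 20×R6,000, 14×R13,000; squared poverty gap index (FGT₂) = 0.287415.
Reduction = 0.328623 − 0.287415 = 0.0412.

0.0412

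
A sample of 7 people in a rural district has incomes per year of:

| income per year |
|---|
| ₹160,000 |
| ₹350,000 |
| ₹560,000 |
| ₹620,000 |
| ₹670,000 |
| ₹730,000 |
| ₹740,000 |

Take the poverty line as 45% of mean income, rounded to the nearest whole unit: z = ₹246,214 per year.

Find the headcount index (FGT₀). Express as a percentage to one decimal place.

1 of the 7 people have income below ₹246,214.
H = 1/7 = 14.3%.

14.3%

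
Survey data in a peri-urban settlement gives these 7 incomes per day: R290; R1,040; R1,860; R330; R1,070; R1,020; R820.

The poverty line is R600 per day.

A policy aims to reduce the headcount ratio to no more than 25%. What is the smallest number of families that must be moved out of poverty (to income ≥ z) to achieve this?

Currently q = 2 of N = 7 are below the line (H = 0.286).
A headcount ratio of at most 25% allows at most ⌊0.25 × 7⌋ = 1 poor families.
So at least 2 − 1 = 1 must be lifted.

1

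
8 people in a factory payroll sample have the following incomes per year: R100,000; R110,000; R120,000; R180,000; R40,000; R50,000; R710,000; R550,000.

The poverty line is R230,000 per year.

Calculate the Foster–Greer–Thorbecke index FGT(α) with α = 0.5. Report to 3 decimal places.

0.553

Below the line: R40,000, R50,000, R100,000, R110,000, R120,000, R180,000 (q = 6 of N = 8).
Relative gaps: (230000−40000)/230000 = 0.8261; (230000−50000)/230000 = 0.7826; (230000−100000)/230000 = 0.5652; (230000−110000)/230000 = 0.5217; (230000−120000)/230000 = 0.4783; (230000−180000)/230000 = 0.2174.
Raised to α = 0.5: 0.90889; 0.88465; 0.75181; 0.72232; 0.69156; 0.46625.
Sum = 4.425486; FGT(0.5) = 4.425486 / 8 = 0.553.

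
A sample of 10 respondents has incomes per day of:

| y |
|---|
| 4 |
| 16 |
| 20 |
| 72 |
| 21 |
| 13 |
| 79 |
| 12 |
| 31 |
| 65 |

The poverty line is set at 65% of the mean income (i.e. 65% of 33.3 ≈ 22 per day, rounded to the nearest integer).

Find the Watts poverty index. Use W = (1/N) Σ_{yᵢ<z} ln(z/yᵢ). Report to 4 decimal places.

0.3297

Incomes under z: 4, 12, 13, 16, 20, 21 (q = 6 of N = 10).
Log gaps: ln(22/4) = 1.7047; ln(22/12) = 0.6061; ln(22/13) = 0.5261; ln(22/16) = 0.3185; ln(22/20) = 0.0953; ln(22/21) = 0.0465.
W = 3.297261 / 10 = 0.3297.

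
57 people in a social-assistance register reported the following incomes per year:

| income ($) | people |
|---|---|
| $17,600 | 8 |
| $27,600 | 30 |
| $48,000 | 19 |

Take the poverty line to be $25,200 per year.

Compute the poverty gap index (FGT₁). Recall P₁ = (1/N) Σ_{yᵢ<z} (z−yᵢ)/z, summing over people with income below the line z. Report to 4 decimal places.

0.0423

Below z: 8×$17,600 (q = 8 of N = 57).
Gap ratios (z−y)/z: (25200−17600)/25200 = 0.3016 (×8).
Σ = 2.412698. Dividing by the full population N = 57 gives P₁ = 0.0423.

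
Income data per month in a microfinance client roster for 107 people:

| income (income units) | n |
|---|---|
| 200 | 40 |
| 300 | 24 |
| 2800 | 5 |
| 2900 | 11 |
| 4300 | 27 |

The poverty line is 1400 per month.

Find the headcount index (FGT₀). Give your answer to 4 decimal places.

64 of the 107 people have income below 1400.
H = 64/107 = 0.5981.

0.5981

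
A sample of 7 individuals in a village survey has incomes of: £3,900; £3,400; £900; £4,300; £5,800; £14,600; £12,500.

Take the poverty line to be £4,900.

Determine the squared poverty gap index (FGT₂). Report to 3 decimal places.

0.117

Poor units: £900, £3,400, £3,900, £4,300 (q = 4 of N = 7).
Gap ratios (z−y)/z: (4900−900)/4900 = 0.8163; (4900−3400)/4900 = 0.3061; (4900−3900)/4900 = 0.2041; (4900−4300)/4900 = 0.1224.
Squared: 0.6664; 0.0937; 0.0416; 0.0150.
Sum = 0.816743; P₂ = 0.816743 / 7 = 0.117.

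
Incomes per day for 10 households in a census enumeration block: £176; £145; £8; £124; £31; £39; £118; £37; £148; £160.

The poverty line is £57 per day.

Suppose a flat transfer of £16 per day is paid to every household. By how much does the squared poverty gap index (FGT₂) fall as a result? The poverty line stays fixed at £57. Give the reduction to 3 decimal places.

0.080

Before: below the line — £8, £31, £37, £39; squared poverty gap index (FGT₂) = 0.11699.
After the £16 transfer: below the line — £24, £47, £53, £55; squared poverty gap index (FGT₂) = 0.03721.
Reduction = 0.11699 − 0.03721 = 0.080.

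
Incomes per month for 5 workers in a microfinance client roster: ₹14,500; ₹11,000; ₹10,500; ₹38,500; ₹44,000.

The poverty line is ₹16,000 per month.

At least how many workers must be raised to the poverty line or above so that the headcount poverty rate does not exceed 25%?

Currently q = 3 of N = 5 are below the line (H = 0.600).
A headcount ratio of at most 25% allows at most ⌊0.25 × 5⌋ = 1 poor workers.
So at least 3 − 1 = 2 must be lifted.

2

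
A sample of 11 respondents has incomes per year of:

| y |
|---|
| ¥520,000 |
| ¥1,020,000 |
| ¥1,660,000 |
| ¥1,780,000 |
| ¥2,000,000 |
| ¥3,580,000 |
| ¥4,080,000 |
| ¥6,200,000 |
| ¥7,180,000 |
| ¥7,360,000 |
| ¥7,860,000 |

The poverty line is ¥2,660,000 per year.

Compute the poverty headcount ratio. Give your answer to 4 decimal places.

5 of the 11 respondents have income below ¥2,660,000.
H = 5/11 = 0.4545.

0.4545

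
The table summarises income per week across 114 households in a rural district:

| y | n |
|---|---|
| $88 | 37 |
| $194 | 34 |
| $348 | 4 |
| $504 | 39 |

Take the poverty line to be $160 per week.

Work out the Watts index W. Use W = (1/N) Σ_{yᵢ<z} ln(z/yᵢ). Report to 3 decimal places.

Incomes under z: 37×$88 (q = 37 of N = 114).
ln(z/y) terms: ln(160/88) = 0.5978 (×37).
W = 22.119969 / 114 = 0.194.

0.194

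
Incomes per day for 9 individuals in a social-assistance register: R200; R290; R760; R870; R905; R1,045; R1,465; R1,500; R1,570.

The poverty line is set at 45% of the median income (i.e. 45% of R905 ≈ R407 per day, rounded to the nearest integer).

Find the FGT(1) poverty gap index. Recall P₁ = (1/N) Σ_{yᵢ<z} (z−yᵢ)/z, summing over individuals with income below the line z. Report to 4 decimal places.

Poor units: R200, R290 (q = 2 of N = 9).
Normalized shortfalls: (407−200)/407 = 0.5086; (407−290)/407 = 0.2875.
Σ = 0.796069. Dividing by the full population N = 9 gives P₁ = 0.0885.

0.0885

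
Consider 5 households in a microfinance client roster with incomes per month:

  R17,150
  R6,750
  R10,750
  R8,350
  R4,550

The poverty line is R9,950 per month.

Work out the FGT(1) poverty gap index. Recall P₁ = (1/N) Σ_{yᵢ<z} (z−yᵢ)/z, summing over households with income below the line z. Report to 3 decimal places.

Incomes under z: R4,550, R6,750, R8,350 (q = 3 of N = 5).
Shortfall ratios: (9950−4550)/9950 = 0.5427; (9950−6750)/9950 = 0.3216; (9950−8350)/9950 = 0.1608.
Sum of shortfalls = 1.025126; P₁ averages over all N: 1.025126 / 5 = 0.205.

0.205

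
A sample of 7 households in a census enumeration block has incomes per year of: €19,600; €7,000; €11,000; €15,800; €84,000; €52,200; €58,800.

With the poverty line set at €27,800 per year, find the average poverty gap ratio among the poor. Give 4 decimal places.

0.5198

Poor units: €7,000, €11,000, €15,800, €19,600 (q = 4 of N = 7).
Shortfall ratios (z−y)/z: 0.7482, 0.6043, 0.4317, 0.2950; sum = 2.079137.
I averages over the q = 4 poor units only: 2.079137 / 4 = 0.5198.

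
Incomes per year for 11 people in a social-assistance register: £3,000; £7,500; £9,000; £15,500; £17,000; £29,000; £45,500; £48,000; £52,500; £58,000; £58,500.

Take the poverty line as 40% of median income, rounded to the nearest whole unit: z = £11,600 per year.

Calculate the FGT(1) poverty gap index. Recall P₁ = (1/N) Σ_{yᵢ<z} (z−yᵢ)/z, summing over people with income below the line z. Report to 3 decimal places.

0.120

Below the line: £3,000, £7,500, £9,000 (q = 3 of N = 11).
Normalized shortfalls: (11600−3000)/11600 = 0.7414; (11600−7500)/11600 = 0.3534; (11600−9000)/11600 = 0.2241.
Sum of shortfalls = 1.318966; P₁ averages over all N: 1.318966 / 11 = 0.120.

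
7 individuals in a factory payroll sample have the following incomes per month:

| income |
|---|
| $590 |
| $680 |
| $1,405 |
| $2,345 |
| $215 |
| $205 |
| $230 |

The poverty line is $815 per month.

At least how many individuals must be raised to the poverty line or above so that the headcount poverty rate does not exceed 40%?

Currently q = 5 of N = 7 are below the line (H = 0.714).
A headcount ratio of at most 40% allows at most ⌊0.40 × 7⌋ = 2 poor individuals.
So at least 5 − 2 = 3 must be lifted.

3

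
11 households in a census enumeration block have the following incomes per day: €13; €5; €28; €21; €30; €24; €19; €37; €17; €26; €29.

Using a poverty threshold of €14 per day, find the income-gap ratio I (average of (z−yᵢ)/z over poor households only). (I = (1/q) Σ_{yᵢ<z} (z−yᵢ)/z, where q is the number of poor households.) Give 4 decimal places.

Below z: €5, €13 (q = 2 of N = 11).
Shortfall ratios (z−y)/z: 0.6429, 0.0714; sum = 0.714286.
The income-gap ratio divides by q (the poor only): 0.714286 / 2 = 0.3571.

0.3571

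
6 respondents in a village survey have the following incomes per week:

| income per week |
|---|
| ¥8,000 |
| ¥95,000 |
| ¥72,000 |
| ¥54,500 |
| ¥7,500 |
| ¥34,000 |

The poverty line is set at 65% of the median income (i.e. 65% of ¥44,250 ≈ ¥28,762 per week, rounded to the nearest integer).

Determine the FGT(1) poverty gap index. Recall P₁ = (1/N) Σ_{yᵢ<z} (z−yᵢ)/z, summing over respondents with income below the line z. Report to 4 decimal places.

0.2435

Below z: ¥7,500, ¥8,000 (q = 2 of N = 6).
Gap ratios (z−y)/z: (28762−7500)/28762 = 0.7392; (28762−8000)/28762 = 0.7219.
Σ = 1.461094. Dividing by the full population N = 6 gives P₁ = 0.2435.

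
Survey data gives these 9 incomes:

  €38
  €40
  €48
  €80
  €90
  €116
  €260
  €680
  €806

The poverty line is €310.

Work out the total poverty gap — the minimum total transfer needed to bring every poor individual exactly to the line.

Incomes under z: €38, €40, €48, €80, €90, €116, €260 (q = 7 of N = 9).
Individual gaps: 310−38 = 272; 310−40 = 270; 310−48 = 262; 310−80 = 230; 310−90 = 220; 310−116 = 194; 310−260 = 50.
Aggregate gap = €1,498.

€1,498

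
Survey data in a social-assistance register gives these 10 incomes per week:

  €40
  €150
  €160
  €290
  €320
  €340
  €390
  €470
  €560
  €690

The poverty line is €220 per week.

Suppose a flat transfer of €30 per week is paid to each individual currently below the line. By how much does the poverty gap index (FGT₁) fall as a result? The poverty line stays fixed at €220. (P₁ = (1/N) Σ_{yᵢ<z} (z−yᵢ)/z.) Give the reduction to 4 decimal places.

0.0409

Before: below the line — €40, €150, €160; poverty gap index (FGT₁) = 0.140909.
After the €30 transfer: below the line — €70, €180, €190; poverty gap index (FGT₁) = 0.100000.
Reduction = 0.140909 − 0.100000 = 0.0409.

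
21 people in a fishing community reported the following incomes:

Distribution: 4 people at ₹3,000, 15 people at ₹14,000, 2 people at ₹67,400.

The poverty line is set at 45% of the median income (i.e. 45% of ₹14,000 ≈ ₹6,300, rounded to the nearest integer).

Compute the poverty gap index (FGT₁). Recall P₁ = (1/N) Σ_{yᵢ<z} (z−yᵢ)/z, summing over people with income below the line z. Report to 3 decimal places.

0.100

Poor units: 4×₹3,000 (q = 4 of N = 21).
Shortfall ratios: (6300−3000)/6300 = 0.5238 (×4).
Sum of shortfalls = 2.095238; P₁ averages over all N: 2.095238 / 21 = 0.100.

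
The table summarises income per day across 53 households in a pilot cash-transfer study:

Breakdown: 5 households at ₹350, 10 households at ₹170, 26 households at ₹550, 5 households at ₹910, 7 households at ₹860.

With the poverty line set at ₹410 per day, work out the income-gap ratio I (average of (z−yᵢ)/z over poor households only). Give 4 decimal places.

0.4390

Incomes under z: 10×₹170, 5×₹350 (q = 15 of N = 53).
Relative gaps: 0.5854 (×10), 0.1463 (×5); sum = 6.585366.
The income-gap ratio divides by q (the poor only): 6.585366 / 15 = 0.4390.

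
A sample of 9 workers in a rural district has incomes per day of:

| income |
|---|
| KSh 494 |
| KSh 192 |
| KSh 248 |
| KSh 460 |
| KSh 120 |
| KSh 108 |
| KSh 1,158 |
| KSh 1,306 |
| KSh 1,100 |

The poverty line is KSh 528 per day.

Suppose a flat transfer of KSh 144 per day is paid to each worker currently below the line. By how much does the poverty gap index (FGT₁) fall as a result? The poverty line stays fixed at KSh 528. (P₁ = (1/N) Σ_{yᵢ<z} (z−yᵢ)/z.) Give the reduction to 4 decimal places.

0.1427

Before: below the line — KSh 108, KSh 120, KSh 192, KSh 248, KSh 460, KSh 494; poverty gap index (FGT₁) = 0.325337.
After the KSh 144 transfer: below the line — KSh 252, KSh 264, KSh 336, KSh 392; poverty gap index (FGT₁) = 0.182660.
Reduction = 0.325337 − 0.182660 = 0.1427.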